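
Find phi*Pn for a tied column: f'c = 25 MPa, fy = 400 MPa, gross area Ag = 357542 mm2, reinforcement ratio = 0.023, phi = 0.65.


Ast = rho * Ag = 0.023 * 357542 = 8223.466 mm2
phi*Pn = 0.65 * 0.80 * (0.85 * 25 * (357542 - 8223.466) + 400 * 8223.466) / 1000
= 5570.45 kN

5570.45


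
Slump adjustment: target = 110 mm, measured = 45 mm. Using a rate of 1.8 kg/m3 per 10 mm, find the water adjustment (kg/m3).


Difference = 110 - 45 = 65 mm
Water adjustment = 65 * 1.8 / 10 = 11.7 kg/m3

11.7


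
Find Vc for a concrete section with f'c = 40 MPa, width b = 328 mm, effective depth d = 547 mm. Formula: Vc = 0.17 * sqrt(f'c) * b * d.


Vc = 0.17 * sqrt(40) * 328 * 547 / 1000
= 192.9 kN

192.9


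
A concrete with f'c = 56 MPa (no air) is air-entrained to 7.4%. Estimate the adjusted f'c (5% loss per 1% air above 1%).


Strength loss = (7.4 - 1) * 5 = 32.0%
f'c = 56 * (1 - 32.0/100)
= 38.08 MPa

38.08


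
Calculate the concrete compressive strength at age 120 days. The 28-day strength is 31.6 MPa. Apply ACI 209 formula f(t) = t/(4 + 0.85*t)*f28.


f(120) = 120 / (4 + 0.85 * 120) * 31.6
= 120 / 106.0 * 31.6
= 35.77 MPa

35.77


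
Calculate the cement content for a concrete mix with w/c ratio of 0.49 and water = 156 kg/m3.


Cement = water / (w/c)
= 156 / 0.49
= 318.4 kg/m3

318.4


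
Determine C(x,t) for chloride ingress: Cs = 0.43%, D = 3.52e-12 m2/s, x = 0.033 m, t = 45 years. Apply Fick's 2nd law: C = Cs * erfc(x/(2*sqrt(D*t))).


t_seconds = 45 * 365.25 * 24 * 3600 = 1420092000.0 s
arg = 0.033 / (2 * sqrt(3.52e-12 * 1420092000.0))
= 0.2334
erfc(0.2334) = 0.7414
C = 0.43 * 0.7414 = 0.3188%

0.3188


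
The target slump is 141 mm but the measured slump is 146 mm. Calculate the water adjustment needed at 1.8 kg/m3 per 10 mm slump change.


Difference = 141 - 146 = -5 mm
Water adjustment = -5 * 1.8 / 10 = -0.9 kg/m3

-0.9


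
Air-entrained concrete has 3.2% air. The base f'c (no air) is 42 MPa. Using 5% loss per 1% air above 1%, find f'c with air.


Strength loss = (3.2 - 1) * 5 = 11.0%
f'c = 42 * (1 - 11.0/100)
= 37.38 MPa

37.38


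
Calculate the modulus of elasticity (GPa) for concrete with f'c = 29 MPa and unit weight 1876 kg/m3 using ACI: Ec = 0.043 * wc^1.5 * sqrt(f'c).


Ec = 0.043 * 1876^1.5 * sqrt(29) / 1000
= 18.82 GPa

18.82


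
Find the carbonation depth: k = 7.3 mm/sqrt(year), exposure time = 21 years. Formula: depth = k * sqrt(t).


depth = k * sqrt(t)
= 7.3 * sqrt(21)
= 33.45 mm

33.45


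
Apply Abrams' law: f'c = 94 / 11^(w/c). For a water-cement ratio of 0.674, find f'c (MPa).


f'c = 94 / 11^0.674
= 94 / 5.034
= 18.67 MPa

18.67


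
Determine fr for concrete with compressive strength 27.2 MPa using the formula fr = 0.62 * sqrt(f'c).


fr = 0.62 * sqrt(27.2)
= 3.234 MPa

3.234


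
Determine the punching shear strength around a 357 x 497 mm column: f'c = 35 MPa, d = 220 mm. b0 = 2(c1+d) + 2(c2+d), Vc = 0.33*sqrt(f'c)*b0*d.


b0 = 2*(357 + 220) + 2*(497 + 220) = 2588 mm
Vc = 0.33 * sqrt(35) * 2588 * 220 / 1000
= 1111.57 kN

1111.57


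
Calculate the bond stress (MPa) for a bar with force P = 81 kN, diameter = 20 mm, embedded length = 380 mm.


u = P / (pi * db * ld)
= 81 * 1000 / (pi * 20 * 380)
= 3.393 MPa

3.393


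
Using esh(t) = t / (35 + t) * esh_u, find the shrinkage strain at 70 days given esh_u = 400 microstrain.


esh(70) = 70 / (35 + 70) * 400
= 70 / 105 * 400
= 266.7 microstrain

266.7


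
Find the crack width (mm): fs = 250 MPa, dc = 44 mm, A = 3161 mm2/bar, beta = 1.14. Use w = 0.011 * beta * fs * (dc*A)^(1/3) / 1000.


w = 0.011 * beta * fs * (dc * A)^(1/3) / 1000
= 0.011 * 1.14 * 250 * (44 * 3161)^(1/3) / 1000
= 0.162 mm

0.162


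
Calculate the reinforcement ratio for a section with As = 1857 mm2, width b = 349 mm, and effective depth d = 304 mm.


rho = As / (b * d)
= 1857 / (349 * 304)
= 0.0175

0.0175


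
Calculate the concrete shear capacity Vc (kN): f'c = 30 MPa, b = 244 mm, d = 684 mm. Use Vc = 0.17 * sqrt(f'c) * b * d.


Vc = 0.17 * sqrt(30) * 244 * 684 / 1000
= 155.4 kN

155.4


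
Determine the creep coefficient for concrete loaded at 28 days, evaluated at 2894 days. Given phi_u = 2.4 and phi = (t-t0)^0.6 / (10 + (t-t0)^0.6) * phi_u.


dt = 2894 - 28 = 2866
phi = 2866^0.6 / (10 + 2866^0.6) * 2.4
= 2.213

2.213


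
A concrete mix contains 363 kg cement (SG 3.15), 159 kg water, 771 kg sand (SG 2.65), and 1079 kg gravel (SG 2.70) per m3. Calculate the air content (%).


Vol cement = 363 / (3.15 * 1000) = 0.115238 m3
Vol water = 159 / 1000 = 0.159 m3
Vol sand = 771 / (2.65 * 1000) = 0.290943 m3
Vol gravel = 1079 / (2.70 * 1000) = 0.39963 m3
Total solid + water volume = 0.964811 m3
Air = (1 - 0.964811) * 100 = 3.52%

3.52


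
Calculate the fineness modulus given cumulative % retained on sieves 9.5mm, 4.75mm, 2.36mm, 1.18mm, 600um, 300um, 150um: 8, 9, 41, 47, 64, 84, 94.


FM = sum(cumulative % retained) / 100
= 347 / 100
= 3.47

3.47


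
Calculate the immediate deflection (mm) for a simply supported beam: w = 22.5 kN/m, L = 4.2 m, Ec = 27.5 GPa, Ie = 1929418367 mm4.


Convert: L = 4.2 m = 4200 mm, Ec = 27.5 GPa = 27500 MPa
delta = 5 * 22.5 * 4200^4 / (384 * 27500 * 1929418367)
= 1.72 mm

1.72


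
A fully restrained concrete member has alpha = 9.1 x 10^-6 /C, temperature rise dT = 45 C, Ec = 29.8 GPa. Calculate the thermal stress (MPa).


sigma = alpha * dT * Ec
= 9.1e-6 * 45 * 29.8 * 1000
= 12.203 MPa

12.203


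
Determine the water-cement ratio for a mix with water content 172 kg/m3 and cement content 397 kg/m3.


w/c = water / cement
w/c = 172 / 397 = 0.433

0.433


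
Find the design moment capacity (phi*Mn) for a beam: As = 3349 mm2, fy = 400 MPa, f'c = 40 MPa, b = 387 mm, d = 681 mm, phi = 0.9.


a = As * fy / (0.85 * f'c * b)
= 3349 * 400 / (0.85 * 40 * 387)
= 101.8088 mm
Mn = As * fy * (d - a/2) / 10^6
= 844.0761 kN-m
phi*Mn = 0.9 * 844.0761 = 759.67 kN-m

759.67


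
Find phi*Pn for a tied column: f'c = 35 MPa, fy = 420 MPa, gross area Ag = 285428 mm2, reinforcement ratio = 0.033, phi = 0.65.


Ast = rho * Ag = 0.033 * 285428 = 9419.124 mm2
phi*Pn = 0.65 * 0.80 * (0.85 * 35 * (285428 - 9419.124) + 420 * 9419.124) / 1000
= 6326.99 kN

6326.99


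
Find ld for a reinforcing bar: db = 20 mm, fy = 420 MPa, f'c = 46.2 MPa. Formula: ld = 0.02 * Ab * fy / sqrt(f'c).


Ab = pi * 20^2 / 4 = 314.159 mm2
ld = 0.02 * 314.159 * 420 / sqrt(46.2)
= 388.2 mm

388.2


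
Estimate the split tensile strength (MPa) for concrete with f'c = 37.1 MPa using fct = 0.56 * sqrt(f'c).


fct = 0.56 * sqrt(37.1)
= 0.56 * 6.091
= 3.411 MPa

3.411


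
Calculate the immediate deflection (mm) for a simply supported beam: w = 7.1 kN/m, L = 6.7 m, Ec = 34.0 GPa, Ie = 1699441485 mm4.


Convert: L = 6.7 m = 6700 mm, Ec = 34.0 GPa = 34000 MPa
delta = 5 * 7.1 * 6700^4 / (384 * 34000 * 1699441485)
= 3.22 mm

3.22


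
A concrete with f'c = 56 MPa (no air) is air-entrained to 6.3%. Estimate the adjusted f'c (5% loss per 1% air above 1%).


Strength loss = (6.3 - 1) * 5 = 26.5%
f'c = 56 * (1 - 26.5/100)
= 41.16 MPa

41.16


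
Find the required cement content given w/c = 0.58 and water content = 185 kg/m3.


Cement = water / (w/c)
= 185 / 0.58
= 319.0 kg/m3

319.0


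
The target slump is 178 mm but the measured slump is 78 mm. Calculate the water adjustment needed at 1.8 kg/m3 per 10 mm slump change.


Difference = 178 - 78 = 100 mm
Water adjustment = 100 * 1.8 / 10 = 18.0 kg/m3

18.0


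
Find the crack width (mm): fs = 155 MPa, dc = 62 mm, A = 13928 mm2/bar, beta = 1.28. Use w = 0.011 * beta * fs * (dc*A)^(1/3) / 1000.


w = 0.011 * beta * fs * (dc * A)^(1/3) / 1000
= 0.011 * 1.28 * 155 * (62 * 13928)^(1/3) / 1000
= 0.208 mm

0.208


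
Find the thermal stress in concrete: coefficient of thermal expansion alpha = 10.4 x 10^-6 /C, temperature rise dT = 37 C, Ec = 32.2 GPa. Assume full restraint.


sigma = alpha * dT * Ec
= 10.4e-6 * 37 * 32.2 * 1000
= 12.391 MPa

12.391


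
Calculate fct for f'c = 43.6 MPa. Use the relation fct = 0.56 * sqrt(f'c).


fct = 0.56 * sqrt(43.6)
= 0.56 * 6.603
= 3.698 MPa

3.698


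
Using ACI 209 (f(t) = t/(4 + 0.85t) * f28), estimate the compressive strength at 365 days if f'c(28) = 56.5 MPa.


f(365) = 365 / (4 + 0.85 * 365) * 56.5
= 365 / 314.25 * 56.5
= 65.62 MPa

65.62


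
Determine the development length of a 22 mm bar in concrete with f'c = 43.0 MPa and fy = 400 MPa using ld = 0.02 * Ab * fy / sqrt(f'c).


Ab = pi * 22^2 / 4 = 380.133 mm2
ld = 0.02 * 380.133 * 400 / sqrt(43.0)
= 463.8 mm

463.8


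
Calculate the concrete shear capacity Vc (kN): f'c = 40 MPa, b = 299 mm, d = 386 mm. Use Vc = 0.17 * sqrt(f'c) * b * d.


Vc = 0.17 * sqrt(40) * 299 * 386 / 1000
= 124.09 kN

124.09


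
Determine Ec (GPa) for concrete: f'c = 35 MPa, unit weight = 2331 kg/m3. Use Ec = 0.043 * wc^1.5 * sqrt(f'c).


Ec = 0.043 * 2331^1.5 * sqrt(35) / 1000
= 28.63 GPa

28.63


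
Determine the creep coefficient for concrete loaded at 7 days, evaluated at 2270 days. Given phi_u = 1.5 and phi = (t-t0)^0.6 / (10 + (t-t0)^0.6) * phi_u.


dt = 2270 - 7 = 2263
phi = 2263^0.6 / (10 + 2263^0.6) * 1.5
= 1.367

1.367


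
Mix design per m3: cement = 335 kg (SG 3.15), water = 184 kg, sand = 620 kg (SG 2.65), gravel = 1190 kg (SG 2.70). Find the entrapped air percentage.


Vol cement = 335 / (3.15 * 1000) = 0.106349 m3
Vol water = 184 / 1000 = 0.184 m3
Vol sand = 620 / (2.65 * 1000) = 0.233962 m3
Vol gravel = 1190 / (2.70 * 1000) = 0.440741 m3
Total solid + water volume = 0.965052 m3
Air = (1 - 0.965052) * 100 = 3.49%

3.49


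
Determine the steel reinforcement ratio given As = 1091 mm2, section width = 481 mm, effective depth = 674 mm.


rho = As / (b * d)
= 1091 / (481 * 674)
= 0.0034

0.0034


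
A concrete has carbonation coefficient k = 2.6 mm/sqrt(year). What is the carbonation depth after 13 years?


depth = k * sqrt(t)
= 2.6 * sqrt(13)
= 9.37 mm

9.37


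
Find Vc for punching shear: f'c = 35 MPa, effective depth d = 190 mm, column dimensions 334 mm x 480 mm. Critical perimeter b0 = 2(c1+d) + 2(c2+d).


b0 = 2*(334 + 190) + 2*(480 + 190) = 2388 mm
Vc = 0.33 * sqrt(35) * 2388 * 190 / 1000
= 885.8 kN

885.8


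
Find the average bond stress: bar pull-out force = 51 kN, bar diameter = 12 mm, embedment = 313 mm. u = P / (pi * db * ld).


u = P / (pi * db * ld)
= 51 * 1000 / (pi * 12 * 313)
= 4.322 MPa

4.322


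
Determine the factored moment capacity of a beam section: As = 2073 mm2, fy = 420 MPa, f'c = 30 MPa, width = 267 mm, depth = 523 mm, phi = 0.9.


a = As * fy / (0.85 * f'c * b)
= 2073 * 420 / (0.85 * 30 * 267)
= 127.8784 mm
Mn = As * fy * (d - a/2) / 10^6
= 399.6859 kN-m
phi*Mn = 0.9 * 399.6859 = 359.72 kN-m

359.72


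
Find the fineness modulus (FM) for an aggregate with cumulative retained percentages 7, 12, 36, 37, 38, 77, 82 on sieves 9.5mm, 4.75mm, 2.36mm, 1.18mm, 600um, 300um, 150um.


FM = sum(cumulative % retained) / 100
= 289 / 100
= 2.89

2.89


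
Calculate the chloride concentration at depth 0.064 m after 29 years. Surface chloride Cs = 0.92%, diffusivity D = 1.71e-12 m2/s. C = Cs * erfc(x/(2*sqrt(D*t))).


t_seconds = 29 * 365.25 * 24 * 3600 = 915170400.0 s
arg = 0.064 / (2 * sqrt(1.71e-12 * 915170400.0))
= 0.8089
erfc(0.8089) = 0.2526
C = 0.92 * 0.2526 = 0.2324%

0.2324


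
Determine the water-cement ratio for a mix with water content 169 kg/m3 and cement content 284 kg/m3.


w/c = water / cement
w/c = 169 / 284 = 0.595

0.595


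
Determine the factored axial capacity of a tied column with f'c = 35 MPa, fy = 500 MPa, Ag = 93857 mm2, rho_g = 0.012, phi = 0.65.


Ast = rho * Ag = 0.012 * 93857 = 1126.284 mm2
phi*Pn = 0.65 * 0.80 * (0.85 * 35 * (93857 - 1126.284) + 500 * 1126.284) / 1000
= 1727.38 kN

1727.38


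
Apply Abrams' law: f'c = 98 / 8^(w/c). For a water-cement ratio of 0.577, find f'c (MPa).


f'c = 98 / 8^0.577
= 98 / 3.32
= 29.52 MPa

29.52


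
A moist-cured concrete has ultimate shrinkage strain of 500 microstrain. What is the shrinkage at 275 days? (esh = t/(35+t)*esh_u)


esh(275) = 275 / (35 + 275) * 500
= 275 / 310 * 500
= 443.5 microstrain

443.5


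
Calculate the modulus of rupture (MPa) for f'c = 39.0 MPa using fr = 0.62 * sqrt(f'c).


fr = 0.62 * sqrt(39.0)
= 3.872 MPa

3.872


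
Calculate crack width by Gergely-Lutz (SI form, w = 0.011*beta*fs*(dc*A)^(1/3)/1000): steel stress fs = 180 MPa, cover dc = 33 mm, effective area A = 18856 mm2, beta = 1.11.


w = 0.011 * beta * fs * (dc * A)^(1/3) / 1000
= 0.011 * 1.11 * 180 * (33 * 18856)^(1/3) / 1000
= 0.188 mm

0.188


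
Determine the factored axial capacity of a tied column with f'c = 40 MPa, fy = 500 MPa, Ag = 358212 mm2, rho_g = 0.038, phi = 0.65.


Ast = rho * Ag = 0.038 * 358212 = 13612.056 mm2
phi*Pn = 0.65 * 0.80 * (0.85 * 40 * (358212 - 13612.056) + 500 * 13612.056) / 1000
= 9631.66 kN

9631.66


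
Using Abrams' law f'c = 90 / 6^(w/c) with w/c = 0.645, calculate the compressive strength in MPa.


f'c = 90 / 6^0.645
= 90 / 3.176
= 28.34 MPa

28.34


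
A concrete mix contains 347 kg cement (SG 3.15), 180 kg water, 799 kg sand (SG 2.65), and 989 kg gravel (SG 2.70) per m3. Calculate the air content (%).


Vol cement = 347 / (3.15 * 1000) = 0.110159 m3
Vol water = 180 / 1000 = 0.18 m3
Vol sand = 799 / (2.65 * 1000) = 0.301509 m3
Vol gravel = 989 / (2.70 * 1000) = 0.366296 m3
Total solid + water volume = 0.957964 m3
Air = (1 - 0.957964) * 100 = 4.2%

4.2


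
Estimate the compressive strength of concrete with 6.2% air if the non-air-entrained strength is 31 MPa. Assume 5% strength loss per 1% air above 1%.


Strength loss = (6.2 - 1) * 5 = 26.0%
f'c = 31 * (1 - 26.0/100)
= 22.94 MPa

22.94


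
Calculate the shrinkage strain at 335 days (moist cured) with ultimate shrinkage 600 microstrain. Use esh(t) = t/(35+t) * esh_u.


esh(335) = 335 / (35 + 335) * 600
= 335 / 370 * 600
= 543.2 microstrain

543.2


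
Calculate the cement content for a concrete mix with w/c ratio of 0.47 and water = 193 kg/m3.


Cement = water / (w/c)
= 193 / 0.47
= 410.6 kg/m3

410.6


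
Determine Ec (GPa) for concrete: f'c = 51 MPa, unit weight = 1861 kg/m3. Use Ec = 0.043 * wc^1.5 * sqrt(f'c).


Ec = 0.043 * 1861^1.5 * sqrt(51) / 1000
= 24.65 GPa

24.65


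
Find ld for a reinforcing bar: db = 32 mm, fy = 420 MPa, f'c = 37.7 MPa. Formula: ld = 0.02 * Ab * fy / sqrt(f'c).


Ab = pi * 32^2 / 4 = 804.248 mm2
ld = 0.02 * 804.248 * 420 / sqrt(37.7)
= 1100.3 mm

1100.3


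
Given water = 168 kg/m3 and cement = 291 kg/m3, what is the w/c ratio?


w/c = water / cement
w/c = 168 / 291 = 0.577

0.577


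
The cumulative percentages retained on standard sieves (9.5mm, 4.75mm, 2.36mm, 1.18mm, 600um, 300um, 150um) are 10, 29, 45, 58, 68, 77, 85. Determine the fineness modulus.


FM = sum(cumulative % retained) / 100
= 372 / 100
= 3.72

3.72


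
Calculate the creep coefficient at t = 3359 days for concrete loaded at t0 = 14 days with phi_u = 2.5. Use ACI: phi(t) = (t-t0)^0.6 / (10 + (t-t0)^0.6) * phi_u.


dt = 3359 - 14 = 3345
phi = 3345^0.6 / (10 + 3345^0.6) * 2.5
= 2.322

2.322


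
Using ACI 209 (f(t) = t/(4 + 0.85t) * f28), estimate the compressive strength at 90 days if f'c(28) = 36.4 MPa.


f(90) = 90 / (4 + 0.85 * 90) * 36.4
= 90 / 80.5 * 36.4
= 40.7 MPa

40.7


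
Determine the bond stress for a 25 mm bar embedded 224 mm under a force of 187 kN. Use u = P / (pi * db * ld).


u = P / (pi * db * ld)
= 187 * 1000 / (pi * 25 * 224)
= 10.629 MPa

10.629


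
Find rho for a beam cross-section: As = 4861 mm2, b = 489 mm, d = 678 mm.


rho = As / (b * d)
= 4861 / (489 * 678)
= 0.0147

0.0147


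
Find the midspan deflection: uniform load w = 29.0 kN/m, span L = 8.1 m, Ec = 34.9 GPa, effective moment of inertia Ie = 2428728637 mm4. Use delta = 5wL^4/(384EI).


Convert: L = 8.1 m = 8100 mm, Ec = 34.9 GPa = 34900 MPa
delta = 5 * 29.0 * 8100^4 / (384 * 34900 * 2428728637)
= 19.18 mm

19.18


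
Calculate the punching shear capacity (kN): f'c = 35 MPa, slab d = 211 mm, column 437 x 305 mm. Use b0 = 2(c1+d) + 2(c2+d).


b0 = 2*(437 + 211) + 2*(305 + 211) = 2328 mm
Vc = 0.33 * sqrt(35) * 2328 * 211 / 1000
= 958.99 kN

958.99


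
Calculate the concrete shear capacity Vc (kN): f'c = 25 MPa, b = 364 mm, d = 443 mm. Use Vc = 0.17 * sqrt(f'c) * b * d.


Vc = 0.17 * sqrt(25) * 364 * 443 / 1000
= 137.06 kN

137.06


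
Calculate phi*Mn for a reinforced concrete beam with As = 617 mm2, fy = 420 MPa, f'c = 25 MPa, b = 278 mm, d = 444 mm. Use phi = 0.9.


a = As * fy / (0.85 * f'c * b)
= 617 * 420 / (0.85 * 25 * 278)
= 43.8663 mm
Mn = As * fy * (d - a/2) / 10^6
= 109.3744 kN-m
phi*Mn = 0.9 * 109.3744 = 98.44 kN-m

98.44


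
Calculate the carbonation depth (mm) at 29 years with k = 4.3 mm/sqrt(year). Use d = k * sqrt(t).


depth = k * sqrt(t)
= 4.3 * sqrt(29)
= 23.16 mm

23.16


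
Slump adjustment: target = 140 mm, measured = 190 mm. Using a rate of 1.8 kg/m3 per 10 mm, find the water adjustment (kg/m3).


Difference = 140 - 190 = -50 mm
Water adjustment = -50 * 1.8 / 10 = -9.0 kg/m3

-9.0


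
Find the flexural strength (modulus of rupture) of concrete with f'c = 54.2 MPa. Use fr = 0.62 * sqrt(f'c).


fr = 0.62 * sqrt(54.2)
= 4.564 MPa

4.564


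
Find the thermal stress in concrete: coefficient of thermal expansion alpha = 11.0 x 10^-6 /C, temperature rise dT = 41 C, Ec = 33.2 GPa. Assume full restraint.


sigma = alpha * dT * Ec
= 11.0e-6 * 41 * 33.2 * 1000
= 14.973 MPa

14.973


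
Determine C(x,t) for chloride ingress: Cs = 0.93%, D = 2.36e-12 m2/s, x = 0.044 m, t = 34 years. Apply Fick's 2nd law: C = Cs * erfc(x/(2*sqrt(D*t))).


t_seconds = 34 * 365.25 * 24 * 3600 = 1072958400.0 s
arg = 0.044 / (2 * sqrt(2.36e-12 * 1072958400.0))
= 0.4372
erfc(0.4372) = 0.5364
C = 0.93 * 0.5364 = 0.4988%

0.4988


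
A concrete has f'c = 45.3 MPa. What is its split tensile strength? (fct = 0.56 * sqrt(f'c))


fct = 0.56 * sqrt(45.3)
= 0.56 * 6.731
= 3.769 MPa

3.769


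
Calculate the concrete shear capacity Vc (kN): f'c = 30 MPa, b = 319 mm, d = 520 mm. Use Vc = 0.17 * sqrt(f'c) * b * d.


Vc = 0.17 * sqrt(30) * 319 * 520 / 1000
= 154.46 kN

154.46


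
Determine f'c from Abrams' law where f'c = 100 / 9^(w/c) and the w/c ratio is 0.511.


f'c = 100 / 9^0.511
= 100 / 3.073
= 32.54 MPa

32.54


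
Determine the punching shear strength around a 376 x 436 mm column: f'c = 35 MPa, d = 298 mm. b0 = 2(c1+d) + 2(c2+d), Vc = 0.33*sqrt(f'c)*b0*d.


b0 = 2*(376 + 298) + 2*(436 + 298) = 2816 mm
Vc = 0.33 * sqrt(35) * 2816 * 298 / 1000
= 1638.31 kN

1638.31


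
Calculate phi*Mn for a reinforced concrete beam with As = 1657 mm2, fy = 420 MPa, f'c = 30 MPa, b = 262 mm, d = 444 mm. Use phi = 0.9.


a = As * fy / (0.85 * f'c * b)
= 1657 * 420 / (0.85 * 30 * 262)
= 104.167 mm
Mn = As * fy * (d - a/2) / 10^6
= 272.7504 kN-m
phi*Mn = 0.9 * 272.7504 = 245.48 kN-m

245.48


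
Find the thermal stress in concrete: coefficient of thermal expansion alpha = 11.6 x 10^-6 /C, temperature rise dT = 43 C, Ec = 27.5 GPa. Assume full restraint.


sigma = alpha * dT * Ec
= 11.6e-6 * 43 * 27.5 * 1000
= 13.717 MPa

13.717


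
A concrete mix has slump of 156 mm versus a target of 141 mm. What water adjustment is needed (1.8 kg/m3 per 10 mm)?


Difference = 141 - 156 = -15 mm
Water adjustment = -15 * 1.8 / 10 = -2.7 kg/m3

-2.7


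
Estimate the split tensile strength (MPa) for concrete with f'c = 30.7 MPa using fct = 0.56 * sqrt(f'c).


fct = 0.56 * sqrt(30.7)
= 0.56 * 5.541
= 3.103 MPa

3.103


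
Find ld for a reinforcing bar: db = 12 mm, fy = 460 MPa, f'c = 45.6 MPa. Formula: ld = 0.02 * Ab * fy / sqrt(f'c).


Ab = pi * 12^2 / 4 = 113.097 mm2
ld = 0.02 * 113.097 * 460 / sqrt(45.6)
= 154.1 mm

154.1


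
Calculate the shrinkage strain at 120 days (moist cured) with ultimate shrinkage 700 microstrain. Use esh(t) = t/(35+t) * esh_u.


esh(120) = 120 / (35 + 120) * 700
= 120 / 155 * 700
= 541.9 microstrain

541.9


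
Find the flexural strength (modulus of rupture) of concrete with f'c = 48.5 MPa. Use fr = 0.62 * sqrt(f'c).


fr = 0.62 * sqrt(48.5)
= 4.318 MPa

4.318


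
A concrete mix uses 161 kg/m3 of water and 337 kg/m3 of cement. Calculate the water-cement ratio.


w/c = water / cement
w/c = 161 / 337 = 0.478

0.478


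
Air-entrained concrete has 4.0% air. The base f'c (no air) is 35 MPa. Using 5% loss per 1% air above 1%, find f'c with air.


Strength loss = (4.0 - 1) * 5 = 15.0%
f'c = 35 * (1 - 15.0/100)
= 29.75 MPa

29.75


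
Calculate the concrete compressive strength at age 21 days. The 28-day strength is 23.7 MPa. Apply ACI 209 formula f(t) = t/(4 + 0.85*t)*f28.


f(21) = 21 / (4 + 0.85 * 21) * 23.7
= 21 / 21.85 * 23.7
= 22.78 MPa

22.78


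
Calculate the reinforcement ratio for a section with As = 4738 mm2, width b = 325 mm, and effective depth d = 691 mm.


rho = As / (b * d)
= 4738 / (325 * 691)
= 0.0211

0.0211


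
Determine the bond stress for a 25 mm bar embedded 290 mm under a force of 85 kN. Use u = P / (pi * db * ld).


u = P / (pi * db * ld)
= 85 * 1000 / (pi * 25 * 290)
= 3.732 MPa

3.732


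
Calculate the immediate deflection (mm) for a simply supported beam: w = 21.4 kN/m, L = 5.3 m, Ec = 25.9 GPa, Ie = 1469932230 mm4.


Convert: L = 5.3 m = 5300 mm, Ec = 25.9 GPa = 25900 MPa
delta = 5 * 21.4 * 5300^4 / (384 * 25900 * 1469932230)
= 5.78 mm

5.78


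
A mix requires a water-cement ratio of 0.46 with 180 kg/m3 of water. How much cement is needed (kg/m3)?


Cement = water / (w/c)
= 180 / 0.46
= 391.3 kg/m3

391.3


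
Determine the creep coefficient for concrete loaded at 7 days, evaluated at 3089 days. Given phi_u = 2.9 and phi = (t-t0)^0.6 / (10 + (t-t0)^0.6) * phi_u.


dt = 3089 - 7 = 3082
phi = 3082^0.6 / (10 + 3082^0.6) * 2.9
= 2.684

2.684


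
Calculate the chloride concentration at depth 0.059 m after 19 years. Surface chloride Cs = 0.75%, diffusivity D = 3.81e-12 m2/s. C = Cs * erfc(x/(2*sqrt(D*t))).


t_seconds = 19 * 365.25 * 24 * 3600 = 599594400.0 s
arg = 0.059 / (2 * sqrt(3.81e-12 * 599594400.0))
= 0.6172
erfc(0.6172) = 0.3827
C = 0.75 * 0.3827 = 0.2871%

0.2871


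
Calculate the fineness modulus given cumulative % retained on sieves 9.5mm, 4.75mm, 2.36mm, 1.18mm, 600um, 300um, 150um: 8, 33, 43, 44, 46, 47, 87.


FM = sum(cumulative % retained) / 100
= 308 / 100
= 3.08

3.08


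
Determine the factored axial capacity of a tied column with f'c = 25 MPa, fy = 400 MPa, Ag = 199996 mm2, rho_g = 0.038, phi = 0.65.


Ast = rho * Ag = 0.038 * 199996 = 7599.848 mm2
phi*Pn = 0.65 * 0.80 * (0.85 * 25 * (199996 - 7599.848) + 400 * 7599.848) / 1000
= 3706.75 kN

3706.75


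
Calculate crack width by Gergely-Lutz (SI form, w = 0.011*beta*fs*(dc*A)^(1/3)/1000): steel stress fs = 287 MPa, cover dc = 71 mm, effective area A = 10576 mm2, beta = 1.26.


w = 0.011 * beta * fs * (dc * A)^(1/3) / 1000
= 0.011 * 1.26 * 287 * (71 * 10576)^(1/3) / 1000
= 0.362 mm

0.362


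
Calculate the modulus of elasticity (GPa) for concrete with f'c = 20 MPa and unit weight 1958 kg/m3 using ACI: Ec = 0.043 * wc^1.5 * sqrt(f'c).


Ec = 0.043 * 1958^1.5 * sqrt(20) / 1000
= 16.66 GPa

16.66


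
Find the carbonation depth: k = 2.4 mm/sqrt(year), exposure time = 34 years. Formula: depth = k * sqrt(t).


depth = k * sqrt(t)
= 2.4 * sqrt(34)
= 13.99 mm

13.99


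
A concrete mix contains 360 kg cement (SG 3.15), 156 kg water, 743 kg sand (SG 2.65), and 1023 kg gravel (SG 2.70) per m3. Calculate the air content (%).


Vol cement = 360 / (3.15 * 1000) = 0.114286 m3
Vol water = 156 / 1000 = 0.156 m3
Vol sand = 743 / (2.65 * 1000) = 0.280377 m3
Vol gravel = 1023 / (2.70 * 1000) = 0.378889 m3
Total solid + water volume = 0.929552 m3
Air = (1 - 0.929552) * 100 = 7.04%

7.04


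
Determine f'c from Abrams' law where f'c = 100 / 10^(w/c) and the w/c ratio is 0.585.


f'c = 100 / 10^0.585
= 100 / 3.846
= 26.0 MPa

26.0


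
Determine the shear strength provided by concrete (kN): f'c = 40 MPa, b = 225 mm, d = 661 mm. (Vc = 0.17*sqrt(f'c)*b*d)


Vc = 0.17 * sqrt(40) * 225 * 661 / 1000
= 159.91 kN

159.91


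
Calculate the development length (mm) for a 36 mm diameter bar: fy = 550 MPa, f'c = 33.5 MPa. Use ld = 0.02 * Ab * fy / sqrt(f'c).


Ab = pi * 36^2 / 4 = 1017.876 mm2
ld = 0.02 * 1017.876 * 550 / sqrt(33.5)
= 1934.5 mm

1934.5


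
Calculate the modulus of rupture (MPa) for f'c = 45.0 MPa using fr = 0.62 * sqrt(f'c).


fr = 0.62 * sqrt(45.0)
= 4.159 MPa

4.159


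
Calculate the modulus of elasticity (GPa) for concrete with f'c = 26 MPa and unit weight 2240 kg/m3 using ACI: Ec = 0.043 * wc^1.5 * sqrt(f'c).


Ec = 0.043 * 2240^1.5 * sqrt(26) / 1000
= 23.24 GPa

23.24


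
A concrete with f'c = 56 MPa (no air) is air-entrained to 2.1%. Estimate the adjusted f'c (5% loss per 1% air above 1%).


Strength loss = (2.1 - 1) * 5 = 5.5%
f'c = 56 * (1 - 5.5/100)
= 52.92 MPa

52.92


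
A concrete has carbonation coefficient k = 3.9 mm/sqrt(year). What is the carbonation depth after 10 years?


depth = k * sqrt(t)
= 3.9 * sqrt(10)
= 12.33 mm

12.33


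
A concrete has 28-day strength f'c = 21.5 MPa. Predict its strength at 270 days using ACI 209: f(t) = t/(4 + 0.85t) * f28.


f(270) = 270 / (4 + 0.85 * 270) * 21.5
= 270 / 233.5 * 21.5
= 24.86 MPa

24.86


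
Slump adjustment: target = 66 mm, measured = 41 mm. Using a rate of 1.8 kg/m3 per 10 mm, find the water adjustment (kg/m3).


Difference = 66 - 41 = 25 mm
Water adjustment = 25 * 1.8 / 10 = 4.5 kg/m3

4.5


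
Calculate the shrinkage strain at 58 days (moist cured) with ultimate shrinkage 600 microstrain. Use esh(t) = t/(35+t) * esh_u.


esh(58) = 58 / (35 + 58) * 600
= 58 / 93 * 600
= 374.2 microstrain

374.2


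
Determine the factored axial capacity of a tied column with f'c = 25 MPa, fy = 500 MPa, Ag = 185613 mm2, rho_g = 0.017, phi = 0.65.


Ast = rho * Ag = 0.017 * 185613 = 3155.421 mm2
phi*Pn = 0.65 * 0.80 * (0.85 * 25 * (185613 - 3155.421) + 500 * 3155.421) / 1000
= 2836.57 kN

2836.57


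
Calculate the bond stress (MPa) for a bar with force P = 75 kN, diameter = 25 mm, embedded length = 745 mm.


u = P / (pi * db * ld)
= 75 * 1000 / (pi * 25 * 745)
= 1.282 MPa

1.282


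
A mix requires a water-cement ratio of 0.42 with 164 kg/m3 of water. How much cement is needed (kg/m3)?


Cement = water / (w/c)
= 164 / 0.42
= 390.5 kg/m3

390.5


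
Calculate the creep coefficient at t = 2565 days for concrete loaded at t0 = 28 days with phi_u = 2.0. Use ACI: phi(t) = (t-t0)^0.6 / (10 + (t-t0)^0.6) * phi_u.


dt = 2565 - 28 = 2537
phi = 2537^0.6 / (10 + 2537^0.6) * 2.0
= 1.834

1.834


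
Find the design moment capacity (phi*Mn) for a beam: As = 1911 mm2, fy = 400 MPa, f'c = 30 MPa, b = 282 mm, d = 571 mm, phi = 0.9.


a = As * fy / (0.85 * f'c * b)
= 1911 * 400 / (0.85 * 30 * 282)
= 106.2995 mm
Mn = As * fy * (d - a/2) / 10^6
= 395.8447 kN-m
phi*Mn = 0.9 * 395.8447 = 356.26 kN-m

356.26


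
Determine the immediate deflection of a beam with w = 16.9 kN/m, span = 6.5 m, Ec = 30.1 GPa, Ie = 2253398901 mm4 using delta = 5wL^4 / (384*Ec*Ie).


Convert: L = 6.5 m = 6500 mm, Ec = 30.1 GPa = 30100 MPa
delta = 5 * 16.9 * 6500^4 / (384 * 30100 * 2253398901)
= 5.79 mm

5.79


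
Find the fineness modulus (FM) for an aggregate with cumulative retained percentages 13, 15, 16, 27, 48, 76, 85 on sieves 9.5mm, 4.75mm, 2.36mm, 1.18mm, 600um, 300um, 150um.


FM = sum(cumulative % retained) / 100
= 280 / 100
= 2.8

2.8


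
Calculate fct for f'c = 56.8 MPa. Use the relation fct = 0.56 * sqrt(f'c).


fct = 0.56 * sqrt(56.8)
= 0.56 * 7.537
= 4.22 MPa

4.22


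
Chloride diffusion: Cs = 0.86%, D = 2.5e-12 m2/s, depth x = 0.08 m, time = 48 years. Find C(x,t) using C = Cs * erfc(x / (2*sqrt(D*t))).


t_seconds = 48 * 365.25 * 24 * 3600 = 1514764800.0 s
arg = 0.08 / (2 * sqrt(2.5e-12 * 1514764800.0))
= 0.65
erfc(0.65) = 0.358
C = 0.86 * 0.358 = 0.3079%

0.3079


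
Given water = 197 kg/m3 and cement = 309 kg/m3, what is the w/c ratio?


w/c = water / cement
w/c = 197 / 309 = 0.638

0.638


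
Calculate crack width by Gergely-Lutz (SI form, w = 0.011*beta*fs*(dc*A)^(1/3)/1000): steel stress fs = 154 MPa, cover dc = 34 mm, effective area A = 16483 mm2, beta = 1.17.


w = 0.011 * beta * fs * (dc * A)^(1/3) / 1000
= 0.011 * 1.17 * 154 * (34 * 16483)^(1/3) / 1000
= 0.163 mm

0.163


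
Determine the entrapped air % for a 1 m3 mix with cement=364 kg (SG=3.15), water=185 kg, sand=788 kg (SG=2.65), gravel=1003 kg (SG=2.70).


Vol cement = 364 / (3.15 * 1000) = 0.115556 m3
Vol water = 185 / 1000 = 0.185 m3
Vol sand = 788 / (2.65 * 1000) = 0.297358 m3
Vol gravel = 1003 / (2.70 * 1000) = 0.371481 m3
Total solid + water volume = 0.969396 m3
Air = (1 - 0.969396) * 100 = 3.06%

3.06


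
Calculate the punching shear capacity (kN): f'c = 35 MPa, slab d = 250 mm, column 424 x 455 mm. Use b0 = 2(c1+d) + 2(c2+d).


b0 = 2*(424 + 250) + 2*(455 + 250) = 2758 mm
Vc = 0.33 * sqrt(35) * 2758 * 250 / 1000
= 1346.12 kN

1346.12


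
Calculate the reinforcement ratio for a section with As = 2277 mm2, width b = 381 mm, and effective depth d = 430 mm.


rho = As / (b * d)
= 2277 / (381 * 430)
= 0.0139

0.0139


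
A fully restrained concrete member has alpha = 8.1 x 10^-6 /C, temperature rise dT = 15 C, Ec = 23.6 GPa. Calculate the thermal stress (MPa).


sigma = alpha * dT * Ec
= 8.1e-6 * 15 * 23.6 * 1000
= 2.867 MPa

2.867


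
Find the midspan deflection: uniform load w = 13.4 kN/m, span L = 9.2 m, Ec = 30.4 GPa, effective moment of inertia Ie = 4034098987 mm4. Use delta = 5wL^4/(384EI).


Convert: L = 9.2 m = 9200 mm, Ec = 30.4 GPa = 30400 MPa
delta = 5 * 13.4 * 9200^4 / (384 * 30400 * 4034098987)
= 10.19 mm

10.19


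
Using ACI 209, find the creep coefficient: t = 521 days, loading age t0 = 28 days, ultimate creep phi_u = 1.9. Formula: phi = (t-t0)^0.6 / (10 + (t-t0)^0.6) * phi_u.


dt = 521 - 28 = 493
phi = 493^0.6 / (10 + 493^0.6) * 1.9
= 1.529

1.529


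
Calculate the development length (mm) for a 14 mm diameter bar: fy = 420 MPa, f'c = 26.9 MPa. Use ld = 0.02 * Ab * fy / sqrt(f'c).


Ab = pi * 14^2 / 4 = 153.938 mm2
ld = 0.02 * 153.938 * 420 / sqrt(26.9)
= 249.3 mm

249.3


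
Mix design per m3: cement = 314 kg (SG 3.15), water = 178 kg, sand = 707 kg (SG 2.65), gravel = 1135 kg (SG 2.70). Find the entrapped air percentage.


Vol cement = 314 / (3.15 * 1000) = 0.099683 m3
Vol water = 178 / 1000 = 0.178 m3
Vol sand = 707 / (2.65 * 1000) = 0.266792 m3
Vol gravel = 1135 / (2.70 * 1000) = 0.42037 m3
Total solid + water volume = 0.964845 m3
Air = (1 - 0.964845) * 100 = 3.52%

3.52


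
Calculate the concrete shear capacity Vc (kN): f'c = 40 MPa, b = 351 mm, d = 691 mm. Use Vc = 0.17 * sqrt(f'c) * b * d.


Vc = 0.17 * sqrt(40) * 351 * 691 / 1000
= 260.77 kN

260.77


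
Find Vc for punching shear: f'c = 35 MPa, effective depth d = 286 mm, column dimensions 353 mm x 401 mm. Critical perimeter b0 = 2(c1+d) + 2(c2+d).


b0 = 2*(353 + 286) + 2*(401 + 286) = 2652 mm
Vc = 0.33 * sqrt(35) * 2652 * 286 / 1000
= 1480.77 kN

1480.77


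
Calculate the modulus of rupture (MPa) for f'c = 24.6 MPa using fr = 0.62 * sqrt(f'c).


fr = 0.62 * sqrt(24.6)
= 3.075 MPa

3.075


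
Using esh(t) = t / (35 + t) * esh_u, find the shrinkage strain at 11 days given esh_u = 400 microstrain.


esh(11) = 11 / (35 + 11) * 400
= 11 / 46 * 400
= 95.7 microstrain

95.7


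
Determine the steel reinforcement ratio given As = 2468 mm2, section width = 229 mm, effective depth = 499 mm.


rho = As / (b * d)
= 2468 / (229 * 499)
= 0.0216

0.0216


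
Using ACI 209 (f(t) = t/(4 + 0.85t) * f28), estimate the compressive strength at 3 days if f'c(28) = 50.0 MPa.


f(3) = 3 / (4 + 0.85 * 3) * 50.0
= 3 / 6.55 * 50.0
= 22.9 MPa

22.9


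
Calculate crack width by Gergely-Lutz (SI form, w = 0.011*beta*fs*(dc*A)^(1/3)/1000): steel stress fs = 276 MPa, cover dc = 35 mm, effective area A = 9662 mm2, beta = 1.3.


w = 0.011 * beta * fs * (dc * A)^(1/3) / 1000
= 0.011 * 1.3 * 276 * (35 * 9662)^(1/3) / 1000
= 0.275 mm

0.275


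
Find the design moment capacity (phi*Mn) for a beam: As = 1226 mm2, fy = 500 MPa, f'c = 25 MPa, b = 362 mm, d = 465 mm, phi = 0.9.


a = As * fy / (0.85 * f'c * b)
= 1226 * 500 / (0.85 * 25 * 362)
= 79.688 mm
Mn = As * fy * (d - a/2) / 10^6
= 260.6206 kN-m
phi*Mn = 0.9 * 260.6206 = 234.56 kN-m

234.56


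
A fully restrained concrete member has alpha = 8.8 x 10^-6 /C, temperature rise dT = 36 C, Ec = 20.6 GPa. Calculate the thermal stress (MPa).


sigma = alpha * dT * Ec
= 8.8e-6 * 36 * 20.6 * 1000
= 6.526 MPa

6.526


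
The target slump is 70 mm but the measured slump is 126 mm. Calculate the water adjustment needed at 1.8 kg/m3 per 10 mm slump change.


Difference = 70 - 126 = -56 mm
Water adjustment = -56 * 1.8 / 10 = -10.1 kg/m3

-10.1


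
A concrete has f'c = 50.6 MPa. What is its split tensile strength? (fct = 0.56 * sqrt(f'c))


fct = 0.56 * sqrt(50.6)
= 0.56 * 7.113
= 3.983 MPa

3.983


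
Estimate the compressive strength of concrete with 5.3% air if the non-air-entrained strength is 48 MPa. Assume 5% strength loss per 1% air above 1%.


Strength loss = (5.3 - 1) * 5 = 21.5%
f'c = 48 * (1 - 21.5/100)
= 37.68 MPa

37.68


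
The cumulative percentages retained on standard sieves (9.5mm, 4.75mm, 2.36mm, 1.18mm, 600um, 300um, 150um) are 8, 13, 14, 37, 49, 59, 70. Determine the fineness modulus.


FM = sum(cumulative % retained) / 100
= 250 / 100
= 2.5

2.5


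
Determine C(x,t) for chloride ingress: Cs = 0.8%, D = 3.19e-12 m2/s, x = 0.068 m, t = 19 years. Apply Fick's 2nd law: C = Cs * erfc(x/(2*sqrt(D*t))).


t_seconds = 19 * 365.25 * 24 * 3600 = 599594400.0 s
arg = 0.068 / (2 * sqrt(3.19e-12 * 599594400.0))
= 0.7774
erfc(0.7774) = 0.2716
C = 0.8 * 0.2716 = 0.2173%

0.2173


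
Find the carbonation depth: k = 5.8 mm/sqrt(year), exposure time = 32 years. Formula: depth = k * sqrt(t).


depth = k * sqrt(t)
= 5.8 * sqrt(32)
= 32.81 mm

32.81


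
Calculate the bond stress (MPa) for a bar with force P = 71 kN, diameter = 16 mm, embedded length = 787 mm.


u = P / (pi * db * ld)
= 71 * 1000 / (pi * 16 * 787)
= 1.795 MPa

1.795


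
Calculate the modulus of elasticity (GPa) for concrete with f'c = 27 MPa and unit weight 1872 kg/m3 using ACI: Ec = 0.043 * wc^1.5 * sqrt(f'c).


Ec = 0.043 * 1872^1.5 * sqrt(27) / 1000
= 18.1 GPa

18.1


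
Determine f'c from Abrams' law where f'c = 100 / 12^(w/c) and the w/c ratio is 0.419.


f'c = 100 / 12^0.419
= 100 / 2.833
= 35.3 MPa

35.3


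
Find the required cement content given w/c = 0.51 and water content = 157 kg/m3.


Cement = water / (w/c)
= 157 / 0.51
= 307.8 kg/m3

307.8


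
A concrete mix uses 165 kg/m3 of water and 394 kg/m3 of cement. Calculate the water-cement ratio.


w/c = water / cement
w/c = 165 / 394 = 0.419

0.419


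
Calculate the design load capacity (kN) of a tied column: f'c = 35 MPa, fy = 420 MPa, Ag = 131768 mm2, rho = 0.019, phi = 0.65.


Ast = rho * Ag = 0.019 * 131768 = 2503.592 mm2
phi*Pn = 0.65 * 0.80 * (0.85 * 35 * (131768 - 2503.592) + 420 * 2503.592) / 1000
= 2546.5 kN

2546.5


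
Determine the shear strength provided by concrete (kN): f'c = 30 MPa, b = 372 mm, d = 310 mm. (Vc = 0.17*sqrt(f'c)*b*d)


Vc = 0.17 * sqrt(30) * 372 * 310 / 1000
= 107.38 kN

107.38


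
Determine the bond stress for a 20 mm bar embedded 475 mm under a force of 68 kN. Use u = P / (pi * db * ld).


u = P / (pi * db * ld)
= 68 * 1000 / (pi * 20 * 475)
= 2.278 MPa

2.278


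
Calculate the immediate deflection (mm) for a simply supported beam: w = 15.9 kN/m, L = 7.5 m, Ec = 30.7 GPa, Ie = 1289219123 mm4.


Convert: L = 7.5 m = 7500 mm, Ec = 30.7 GPa = 30700 MPa
delta = 5 * 15.9 * 7500^4 / (384 * 30700 * 1289219123)
= 16.55 mm

16.55


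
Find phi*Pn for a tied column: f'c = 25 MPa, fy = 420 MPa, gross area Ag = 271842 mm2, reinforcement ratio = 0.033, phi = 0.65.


Ast = rho * Ag = 0.033 * 271842 = 8970.786 mm2
phi*Pn = 0.65 * 0.80 * (0.85 * 25 * (271842 - 8970.786) + 420 * 8970.786) / 1000
= 4863.95 kN

4863.95


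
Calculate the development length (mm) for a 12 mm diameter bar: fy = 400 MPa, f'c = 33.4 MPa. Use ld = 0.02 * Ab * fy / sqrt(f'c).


Ab = pi * 12^2 / 4 = 113.097 mm2
ld = 0.02 * 113.097 * 400 / sqrt(33.4)
= 156.6 mm

156.6


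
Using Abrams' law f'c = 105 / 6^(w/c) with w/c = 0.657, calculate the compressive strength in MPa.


f'c = 105 / 6^0.657
= 105 / 3.245
= 32.36 MPa

32.36


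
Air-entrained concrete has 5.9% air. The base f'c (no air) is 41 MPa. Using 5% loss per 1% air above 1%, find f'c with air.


Strength loss = (5.9 - 1) * 5 = 24.5%
f'c = 41 * (1 - 24.5/100)
= 30.96 MPa

30.96


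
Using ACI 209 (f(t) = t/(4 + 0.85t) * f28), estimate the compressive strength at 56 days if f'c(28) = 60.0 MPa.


f(56) = 56 / (4 + 0.85 * 56) * 60.0
= 56 / 51.6 * 60.0
= 65.12 MPa

65.12


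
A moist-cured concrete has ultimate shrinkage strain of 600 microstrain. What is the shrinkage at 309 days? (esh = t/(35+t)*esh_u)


esh(309) = 309 / (35 + 309) * 600
= 309 / 344 * 600
= 539.0 microstrain

539.0


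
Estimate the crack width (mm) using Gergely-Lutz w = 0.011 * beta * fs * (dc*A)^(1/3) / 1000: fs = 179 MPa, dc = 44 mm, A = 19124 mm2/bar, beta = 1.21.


w = 0.011 * beta * fs * (dc * A)^(1/3) / 1000
= 0.011 * 1.21 * 179 * (44 * 19124)^(1/3) / 1000
= 0.225 mm

0.225


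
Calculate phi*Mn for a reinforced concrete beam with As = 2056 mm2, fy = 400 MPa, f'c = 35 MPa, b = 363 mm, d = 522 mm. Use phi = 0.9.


a = As * fy / (0.85 * f'c * b)
= 2056 * 400 / (0.85 * 35 * 363)
= 76.1534 mm
Mn = As * fy * (d - a/2) / 10^6
= 397.9785 kN-m
phi*Mn = 0.9 * 397.9785 = 358.18 kN-m

358.18


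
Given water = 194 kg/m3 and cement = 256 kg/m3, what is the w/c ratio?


w/c = water / cement
w/c = 194 / 256 = 0.758

0.758


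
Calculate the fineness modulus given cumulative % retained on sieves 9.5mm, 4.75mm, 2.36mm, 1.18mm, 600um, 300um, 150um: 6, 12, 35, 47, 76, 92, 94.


FM = sum(cumulative % retained) / 100
= 362 / 100
= 3.62

3.62


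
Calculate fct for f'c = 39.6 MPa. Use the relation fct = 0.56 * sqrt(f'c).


fct = 0.56 * sqrt(39.6)
= 0.56 * 6.293
= 3.524 MPa

3.524


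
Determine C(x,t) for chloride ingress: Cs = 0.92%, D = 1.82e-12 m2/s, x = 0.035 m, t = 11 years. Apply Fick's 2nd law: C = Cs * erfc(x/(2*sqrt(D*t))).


t_seconds = 11 * 365.25 * 24 * 3600 = 347133600.0 s
arg = 0.035 / (2 * sqrt(1.82e-12 * 347133600.0))
= 0.6962
erfc(0.6962) = 0.3248
C = 0.92 * 0.3248 = 0.2988%

0.2988


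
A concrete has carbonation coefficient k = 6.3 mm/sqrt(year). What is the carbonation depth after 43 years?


depth = k * sqrt(t)
= 6.3 * sqrt(43)
= 41.31 mm

41.31


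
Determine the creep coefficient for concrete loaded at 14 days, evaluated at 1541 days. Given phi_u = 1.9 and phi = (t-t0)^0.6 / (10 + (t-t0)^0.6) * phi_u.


dt = 1541 - 14 = 1527
phi = 1527^0.6 / (10 + 1527^0.6) * 1.9
= 1.692

1.692


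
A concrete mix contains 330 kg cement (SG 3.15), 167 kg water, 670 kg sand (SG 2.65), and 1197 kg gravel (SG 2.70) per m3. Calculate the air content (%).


Vol cement = 330 / (3.15 * 1000) = 0.104762 m3
Vol water = 167 / 1000 = 0.167 m3
Vol sand = 670 / (2.65 * 1000) = 0.25283 m3
Vol gravel = 1197 / (2.70 * 1000) = 0.443333 m3
Total solid + water volume = 0.967925 m3
Air = (1 - 0.967925) * 100 = 3.21%

3.21


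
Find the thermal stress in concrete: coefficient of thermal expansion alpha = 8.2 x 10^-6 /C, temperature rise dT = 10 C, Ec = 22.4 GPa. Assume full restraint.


sigma = alpha * dT * Ec
= 8.2e-6 * 10 * 22.4 * 1000
= 1.837 MPa

1.837
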